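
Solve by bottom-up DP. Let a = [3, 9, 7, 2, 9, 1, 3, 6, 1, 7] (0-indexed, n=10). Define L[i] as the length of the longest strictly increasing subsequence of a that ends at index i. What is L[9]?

   i    0    1    2    3    4    5    6    7    8    9
a[i]    3    9    7    2    9    1    3    6    1    7
L[i]    1    2    2    1    3    1    2    3    1    4

4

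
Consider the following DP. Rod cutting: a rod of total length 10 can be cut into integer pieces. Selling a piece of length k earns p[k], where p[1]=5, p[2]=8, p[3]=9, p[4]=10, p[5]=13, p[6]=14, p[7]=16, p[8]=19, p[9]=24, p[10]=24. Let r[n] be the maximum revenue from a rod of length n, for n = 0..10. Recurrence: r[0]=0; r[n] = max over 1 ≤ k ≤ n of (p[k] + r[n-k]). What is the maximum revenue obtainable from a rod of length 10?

50

   n    0    1    2    3    4    5    6    7    8    9   10
r[n]    0    5   10   15   20   25   30   35   40   45   50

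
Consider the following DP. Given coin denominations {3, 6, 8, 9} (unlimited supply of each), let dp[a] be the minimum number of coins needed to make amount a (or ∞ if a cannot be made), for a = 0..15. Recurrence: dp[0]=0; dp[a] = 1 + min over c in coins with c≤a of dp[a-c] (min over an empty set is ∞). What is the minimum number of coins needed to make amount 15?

 a  0  1  2  3  4  5  6  7  8  9 10 11 12 13 14 15
dp  0  -  -  1  -  -  1  -  1  1  -  2  2  -  2  2
(- denotes ∞ / unreachable)

2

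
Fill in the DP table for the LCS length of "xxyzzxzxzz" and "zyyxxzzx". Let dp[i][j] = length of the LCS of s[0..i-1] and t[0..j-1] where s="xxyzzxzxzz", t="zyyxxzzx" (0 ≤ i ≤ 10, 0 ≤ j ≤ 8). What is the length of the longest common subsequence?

5

   ''  z  y  y  x  x  z  z  x
''  0  0  0  0  0  0  0  0  0
 x  0  0  0  0  1  1  1  1  1
 x  0  0  0  0  1  2  2  2  2
 y  0  0  1  1  1  2  2  2  2
 z  0  1  1  1  1  2  3  3  3
 z  0  1  1  1  1  2  3  4  4
 x  0  1  1  1  2  2  3  4  5
 z  0  1  1  1  2  2  3  4  5
 x  0  1  1  1  2  3  3  4  5
 z  0  1  1  1  2  3  4  4  5
 z  0  1  1  1  2  3  4  5  5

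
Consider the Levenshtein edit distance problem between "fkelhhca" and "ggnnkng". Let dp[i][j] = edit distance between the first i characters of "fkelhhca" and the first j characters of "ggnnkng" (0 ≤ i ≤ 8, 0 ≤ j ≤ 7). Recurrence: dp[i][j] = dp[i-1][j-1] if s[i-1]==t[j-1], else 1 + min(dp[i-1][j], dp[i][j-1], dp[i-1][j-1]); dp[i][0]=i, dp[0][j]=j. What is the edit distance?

8

   ''  g  g  n  n  k  n  g
''  0  1  2  3  4  5  6  7
 f  1  1  2  3  4  5  6  7
 k  2  2  2  3  4  4  5  6
 e  3  3  3  3  4  5  5  6
 l  4  4  4  4  4  5  6  6
 h  5  5  5  5  5  5  6  7
 h  6  6  6  6  6  6  6  7
 c  7  7  7  7  7  7  7  7
 a  8  8  8  8  8  8  8  8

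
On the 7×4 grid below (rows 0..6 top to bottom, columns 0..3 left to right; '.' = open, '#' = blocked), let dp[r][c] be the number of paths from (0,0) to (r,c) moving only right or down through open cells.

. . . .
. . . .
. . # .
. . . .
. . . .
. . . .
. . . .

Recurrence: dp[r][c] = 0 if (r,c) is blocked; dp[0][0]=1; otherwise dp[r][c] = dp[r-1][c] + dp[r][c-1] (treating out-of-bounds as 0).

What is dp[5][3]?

32

r\c   0   1   2   3
  0   1   1   1   1
  1   1   2   3   4
  2   1   3   0   4
  3   1   4   4   8
  4   1   5   9  17
  5   1   6  15  32
  6   1   7  22  54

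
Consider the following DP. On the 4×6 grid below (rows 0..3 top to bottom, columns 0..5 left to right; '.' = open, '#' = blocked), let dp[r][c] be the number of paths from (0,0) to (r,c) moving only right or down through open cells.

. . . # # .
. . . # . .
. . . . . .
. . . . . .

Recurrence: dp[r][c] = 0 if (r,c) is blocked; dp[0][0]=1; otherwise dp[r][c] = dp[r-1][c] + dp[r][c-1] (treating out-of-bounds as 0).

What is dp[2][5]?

r\c   0   1   2   3   4   5
  0   1   1   1   0   0   0
  1   1   2   3   0   0   0
  2   1   3   6   6   6   6
  3   1   4  10  16  22  28

6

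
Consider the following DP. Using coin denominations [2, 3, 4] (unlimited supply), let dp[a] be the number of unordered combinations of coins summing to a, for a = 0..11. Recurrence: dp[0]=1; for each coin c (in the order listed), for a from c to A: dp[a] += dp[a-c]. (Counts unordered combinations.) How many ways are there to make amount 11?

after  coin     0     1     2     3     4     5     6     7     8     9    10    11
          2     1     0     1     0     1     0     1     0     1     0     1     0
          3     1     0     1     1     1     1     2     1     2     2     2     2
          4     1     0     1     1     2     1     3     2     4     3     5     4

4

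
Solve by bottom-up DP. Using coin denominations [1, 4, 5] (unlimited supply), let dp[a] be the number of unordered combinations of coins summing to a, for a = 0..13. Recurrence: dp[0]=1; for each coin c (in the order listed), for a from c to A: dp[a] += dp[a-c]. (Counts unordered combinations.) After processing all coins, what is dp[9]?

after  coin     0     1     2     3     4     5     6     7     8     9    10    11    12    13
          1     1     1     1     1     1     1     1     1     1     1     1     1     1     1
          4     1     1     1     1     2     2     2     2     3     3     3     3     4     4
          5     1     1     1     1     2     3     3     3     4     5     6     6     7     8

5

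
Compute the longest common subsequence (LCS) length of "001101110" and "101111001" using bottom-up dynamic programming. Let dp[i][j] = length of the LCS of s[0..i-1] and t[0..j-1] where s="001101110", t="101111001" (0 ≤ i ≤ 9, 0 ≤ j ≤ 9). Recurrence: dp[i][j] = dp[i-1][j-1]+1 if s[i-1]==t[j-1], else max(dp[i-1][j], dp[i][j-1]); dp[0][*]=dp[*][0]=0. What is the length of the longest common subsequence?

6

   ''  1  0  1  1  1  1  0  0  1
''  0  0  0  0  0  0  0  0  0  0
 0  0  0  1  1  1  1  1  1  1  1
 0  0  0  1  1  1  1  1  2  2  2
 1  0  1  1  2  2  2  2  2  2  3
 1  0  1  1  2  3  3  3  3  3  3
 0  0  1  2  2  3  3  3  4  4  4
 1  0  1  2  3  3  4  4  4  4  5
 1  0  1  2  3  4  4  5  5  5  5
 1  0  1  2  3  4  5  5  5  5  6
 0  0  1  2  3  4  5  5  6  6  6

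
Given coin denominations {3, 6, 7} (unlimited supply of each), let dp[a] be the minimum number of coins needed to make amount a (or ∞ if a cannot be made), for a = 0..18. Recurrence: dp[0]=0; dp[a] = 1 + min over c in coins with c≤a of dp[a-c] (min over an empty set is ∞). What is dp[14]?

2

 a  0  1  2  3  4  5  6  7  8  9 10 11 12 13 14 15 16 17 18
dp  0  -  -  1  -  -  1  1  -  2  2  -  2  2  2  3  3  3  3
(- denotes ∞ / unreachable)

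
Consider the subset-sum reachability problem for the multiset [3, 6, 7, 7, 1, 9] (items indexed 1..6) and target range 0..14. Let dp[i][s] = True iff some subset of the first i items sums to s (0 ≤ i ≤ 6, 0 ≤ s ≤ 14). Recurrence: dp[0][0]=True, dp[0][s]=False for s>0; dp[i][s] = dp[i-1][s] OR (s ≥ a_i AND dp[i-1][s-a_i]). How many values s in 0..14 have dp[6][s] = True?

13

i\s   0   1   2   3   4   5   6   7   8   9  10  11  12  13  14
  0   T   F   F   F   F   F   F   F   F   F   F   F   F   F   F
  1   T   F   F   T   F   F   F   F   F   F   F   F   F   F   F
  2   T   F   F   T   F   F   T   F   F   T   F   F   F   F   F
  3   T   F   F   T   F   F   T   T   F   T   T   F   F   T   F
  4   T   F   F   T   F   F   T   T   F   T   T   F   F   T   T
  5   T   T   F   T   T   F   T   T   T   T   T   T   F   T   T
  6   T   T   F   T   T   F   T   T   T   T   T   T   T   T   T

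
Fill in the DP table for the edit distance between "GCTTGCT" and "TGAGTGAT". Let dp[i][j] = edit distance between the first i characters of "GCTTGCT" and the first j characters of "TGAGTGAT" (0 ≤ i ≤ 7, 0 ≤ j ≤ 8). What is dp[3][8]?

   ''  T  G  A  G  T  G  A  T
''  0  1  2  3  4  5  6  7  8
 G  1  1  1  2  3  4  5  6  7
 C  2  2  2  2  3  4  5  6  7
 T  3  2  3  3  3  3  4  5  6
 T  4  3  3  4  4  3  4  5  5
 G  5  4  3  4  4  4  3  4  5
 C  6  5  4  4  5  5  4  4  5
 T  7  6  5  5  5  5  5  5  4

6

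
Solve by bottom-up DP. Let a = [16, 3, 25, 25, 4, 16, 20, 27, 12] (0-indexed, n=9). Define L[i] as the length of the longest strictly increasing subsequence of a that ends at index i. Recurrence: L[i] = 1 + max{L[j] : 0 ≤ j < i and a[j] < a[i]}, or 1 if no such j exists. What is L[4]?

2

   i    0    1    2    3    4    5    6    7    8
a[i]   16    3   25   25    4   16   20   27   12
L[i]    1    1    2    2    2    3    4    5    3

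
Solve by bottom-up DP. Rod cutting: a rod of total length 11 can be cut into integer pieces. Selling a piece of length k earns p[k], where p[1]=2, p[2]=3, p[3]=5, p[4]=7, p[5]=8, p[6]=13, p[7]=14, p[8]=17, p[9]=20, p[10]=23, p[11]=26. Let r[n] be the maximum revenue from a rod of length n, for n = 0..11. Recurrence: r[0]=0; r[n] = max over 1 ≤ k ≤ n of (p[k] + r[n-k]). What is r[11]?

   n    0    1    2    3    4    5    6    7    8    9   10   11
r[n]    0    2    4    6    8   10   13   15   17   20   23   26

26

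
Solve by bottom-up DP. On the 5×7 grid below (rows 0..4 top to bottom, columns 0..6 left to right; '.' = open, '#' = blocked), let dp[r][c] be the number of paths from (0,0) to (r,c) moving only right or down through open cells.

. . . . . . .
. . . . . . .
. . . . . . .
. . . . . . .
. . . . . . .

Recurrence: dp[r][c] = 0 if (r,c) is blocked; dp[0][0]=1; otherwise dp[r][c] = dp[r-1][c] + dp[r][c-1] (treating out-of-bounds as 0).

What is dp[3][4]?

35

r\c   0   1   2   3   4   5   6
  0   1   1   1   1   1   1   1
  1   1   2   3   4   5   6   7
  2   1   3   6  10  15  21  28
  3   1   4  10  20  35  56  84
  4   1   5  15  35  70 126 210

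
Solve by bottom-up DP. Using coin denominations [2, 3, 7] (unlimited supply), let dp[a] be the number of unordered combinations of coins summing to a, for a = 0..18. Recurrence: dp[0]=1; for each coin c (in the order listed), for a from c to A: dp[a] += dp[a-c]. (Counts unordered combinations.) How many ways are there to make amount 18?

after  coin     0     1     2     3     4     5     6     7     8     9    10    11    12    13    14    15    16    17    18
          2     1     0     1     0     1     0     1     0     1     0     1     0     1     0     1     0     1     0     1
          3     1     0     1     1     1     1     2     1     2     2     2     2     3     2     3     3     3     3     4
          7     1     0     1     1     1     1     2     2     2     3     3     3     4     4     5     5     6     6     7

7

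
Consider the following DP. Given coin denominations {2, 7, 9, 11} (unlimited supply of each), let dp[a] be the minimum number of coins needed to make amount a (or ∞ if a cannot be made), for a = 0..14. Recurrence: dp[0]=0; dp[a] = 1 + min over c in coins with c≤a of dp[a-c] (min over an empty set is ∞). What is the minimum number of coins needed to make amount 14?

 a  0  1  2  3  4  5  6  7  8  9 10 11 12 13 14
dp  0  -  1  -  2  -  3  1  4  1  5  1  6  2  2
(- denotes ∞ / unreachable)

2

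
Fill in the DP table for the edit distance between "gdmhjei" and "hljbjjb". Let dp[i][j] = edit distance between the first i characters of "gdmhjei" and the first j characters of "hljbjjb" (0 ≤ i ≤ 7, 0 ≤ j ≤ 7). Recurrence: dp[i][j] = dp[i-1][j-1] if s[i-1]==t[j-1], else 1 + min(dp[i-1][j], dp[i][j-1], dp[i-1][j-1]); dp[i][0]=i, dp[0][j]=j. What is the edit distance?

   ''  h  l  j  b  j  j  b
''  0  1  2  3  4  5  6  7
 g  1  1  2  3  4  5  6  7
 d  2  2  2  3  4  5  6  7
 m  3  3  3  3  4  5  6  7
 h  4  3  4  4  4  5  6  7
 j  5  4  4  4  5  4  5  6
 e  6  5  5  5  5  5  5  6
 i  7  6  6  6  6  6  6  6

6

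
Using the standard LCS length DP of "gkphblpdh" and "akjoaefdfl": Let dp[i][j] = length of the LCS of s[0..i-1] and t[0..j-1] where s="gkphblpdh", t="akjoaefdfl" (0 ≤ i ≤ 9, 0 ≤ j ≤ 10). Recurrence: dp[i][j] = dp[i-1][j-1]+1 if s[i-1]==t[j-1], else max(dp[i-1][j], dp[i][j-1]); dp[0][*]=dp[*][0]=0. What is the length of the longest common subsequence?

2

   ''  a  k  j  o  a  e  f  d  f  l
''  0  0  0  0  0  0  0  0  0  0  0
 g  0  0  0  0  0  0  0  0  0  0  0
 k  0  0  1  1  1  1  1  1  1  1  1
 p  0  0  1  1  1  1  1  1  1  1  1
 h  0  0  1  1  1  1  1  1  1  1  1
 b  0  0  1  1  1  1  1  1  1  1  1
 l  0  0  1  1  1  1  1  1  1  1  2
 p  0  0  1  1  1  1  1  1  1  1  2
 d  0  0  1  1  1  1  1  1  2  2  2
 h  0  0  1  1  1  1  1  1  2  2  2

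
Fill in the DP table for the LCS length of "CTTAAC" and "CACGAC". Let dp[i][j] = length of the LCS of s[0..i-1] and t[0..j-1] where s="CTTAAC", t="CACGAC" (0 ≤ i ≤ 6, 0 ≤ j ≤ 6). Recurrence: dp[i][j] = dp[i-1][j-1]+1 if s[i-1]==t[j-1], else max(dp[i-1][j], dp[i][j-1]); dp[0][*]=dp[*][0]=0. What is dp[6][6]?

   ''  C  A  C  G  A  C
''  0  0  0  0  0  0  0
 C  0  1  1  1  1  1  1
 T  0  1  1  1  1  1  1
 T  0  1  1  1  1  1  1
 A  0  1  2  2  2  2  2
 A  0  1  2  2  2  3  3
 C  0  1  2  3  3  3  4

4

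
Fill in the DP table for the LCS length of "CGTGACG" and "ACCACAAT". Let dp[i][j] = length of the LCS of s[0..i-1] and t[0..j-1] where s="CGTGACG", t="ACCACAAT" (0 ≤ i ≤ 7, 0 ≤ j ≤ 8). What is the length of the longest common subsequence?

3

   ''  A  C  C  A  C  A  A  T
''  0  0  0  0  0  0  0  0  0
 C  0  0  1  1  1  1  1  1  1
 G  0  0  1  1  1  1  1  1  1
 T  0  0  1  1  1  1  1  1  2
 G  0  0  1  1  1  1  1  1  2
 A  0  1  1  1  2  2  2  2  2
 C  0  1  2  2  2  3  3  3  3
 G  0  1  2  2  2  3  3  3  3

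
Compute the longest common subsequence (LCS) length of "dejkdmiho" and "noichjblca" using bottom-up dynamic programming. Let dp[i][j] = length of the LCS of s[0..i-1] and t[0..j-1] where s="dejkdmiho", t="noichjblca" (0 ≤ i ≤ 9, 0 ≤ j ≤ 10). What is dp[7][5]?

   ''  n  o  i  c  h  j  b  l  c  a
''  0  0  0  0  0  0  0  0  0  0  0
 d  0  0  0  0  0  0  0  0  0  0  0
 e  0  0  0  0  0  0  0  0  0  0  0
 j  0  0  0  0  0  0  1  1  1  1  1
 k  0  0  0  0  0  0  1  1  1  1  1
 d  0  0  0  0  0  0  1  1  1  1  1
 m  0  0  0  0  0  0  1  1  1  1  1
 i  0  0  0  1  1  1  1  1  1  1  1
 h  0  0  0  1  1  2  2  2  2  2  2
 o  0  0  1  1  1  2  2  2  2  2  2

1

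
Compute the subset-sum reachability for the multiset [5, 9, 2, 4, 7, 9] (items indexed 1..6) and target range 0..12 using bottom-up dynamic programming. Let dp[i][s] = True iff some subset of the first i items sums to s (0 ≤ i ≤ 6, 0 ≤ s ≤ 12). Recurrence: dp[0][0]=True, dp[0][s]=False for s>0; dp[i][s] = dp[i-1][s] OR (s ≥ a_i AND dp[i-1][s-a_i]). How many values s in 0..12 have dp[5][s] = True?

9

i\s   0   1   2   3   4   5   6   7   8   9  10  11  12
  0   T   F   F   F   F   F   F   F   F   F   F   F   F
  1   T   F   F   F   F   T   F   F   F   F   F   F   F
  2   T   F   F   F   F   T   F   F   F   T   F   F   F
  3   T   F   T   F   F   T   F   T   F   T   F   T   F
  4   T   F   T   F   T   T   T   T   F   T   F   T   F
  5   T   F   T   F   T   T   T   T   F   T   F   T   T
  6   T   F   T   F   T   T   T   T   F   T   F   T   T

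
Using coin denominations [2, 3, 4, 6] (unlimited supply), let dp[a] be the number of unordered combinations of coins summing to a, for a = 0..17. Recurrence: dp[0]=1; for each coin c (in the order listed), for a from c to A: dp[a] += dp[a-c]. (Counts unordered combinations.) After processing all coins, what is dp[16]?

17

after  coin     0     1     2     3     4     5     6     7     8     9    10    11    12    13    14    15    16    17
          2     1     0     1     0     1     0     1     0     1     0     1     0     1     0     1     0     1     0
          3     1     0     1     1     1     1     2     1     2     2     2     2     3     2     3     3     3     3
          4     1     0     1     1     2     1     3     2     4     3     5     4     7     5     8     7    10     8
          6     1     0     1     1     2     1     4     2     5     4     7     5    11     7    13    11    17    13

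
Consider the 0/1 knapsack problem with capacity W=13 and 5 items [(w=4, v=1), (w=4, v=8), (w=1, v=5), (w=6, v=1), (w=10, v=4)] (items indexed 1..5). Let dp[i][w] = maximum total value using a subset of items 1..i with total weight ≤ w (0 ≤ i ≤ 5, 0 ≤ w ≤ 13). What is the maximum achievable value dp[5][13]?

14

i\w   0   1   2   3   4   5   6   7   8   9  10  11  12  13
  0   0   0   0   0   0   0   0   0   0   0   0   0   0   0
  1   0   0   0   0   1   1   1   1   1   1   1   1   1   1
  2   0   0   0   0   8   8   8   8   9   9   9   9   9   9
  3   0   5   5   5   8  13  13  13  13  14  14  14  14  14
  4   0   5   5   5   8  13  13  13  13  14  14  14  14  14
  5   0   5   5   5   8  13  13  13  13  14  14  14  14  14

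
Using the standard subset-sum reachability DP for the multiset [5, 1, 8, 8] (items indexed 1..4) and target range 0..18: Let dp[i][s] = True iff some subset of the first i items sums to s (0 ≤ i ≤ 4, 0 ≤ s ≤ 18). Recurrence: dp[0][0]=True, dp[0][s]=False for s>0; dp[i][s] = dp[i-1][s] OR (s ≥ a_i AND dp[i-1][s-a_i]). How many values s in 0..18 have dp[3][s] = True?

i\s   0   1   2   3   4   5   6   7   8   9  10  11  12  13  14  15  16  17  18
  0   T   F   F   F   F   F   F   F   F   F   F   F   F   F   F   F   F   F   F
  1   T   F   F   F   F   T   F   F   F   F   F   F   F   F   F   F   F   F   F
  2   T   T   F   F   F   T   T   F   F   F   F   F   F   F   F   F   F   F   F
  3   T   T   F   F   F   T   T   F   T   T   F   F   F   T   T   F   F   F   F
  4   T   T   F   F   F   T   T   F   T   T   F   F   F   T   T   F   T   T   F

8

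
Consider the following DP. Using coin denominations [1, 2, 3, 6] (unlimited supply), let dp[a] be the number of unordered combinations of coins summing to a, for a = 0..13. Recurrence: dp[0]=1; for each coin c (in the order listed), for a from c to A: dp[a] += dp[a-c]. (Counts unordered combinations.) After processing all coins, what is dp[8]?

after  coin     0     1     2     3     4     5     6     7     8     9    10    11    12    13
          1     1     1     1     1     1     1     1     1     1     1     1     1     1     1
          2     1     1     2     2     3     3     4     4     5     5     6     6     7     7
          3     1     1     2     3     4     5     7     8    10    12    14    16    19    21
          6     1     1     2     3     4     5     8     9    12    15    18    21    27    30

12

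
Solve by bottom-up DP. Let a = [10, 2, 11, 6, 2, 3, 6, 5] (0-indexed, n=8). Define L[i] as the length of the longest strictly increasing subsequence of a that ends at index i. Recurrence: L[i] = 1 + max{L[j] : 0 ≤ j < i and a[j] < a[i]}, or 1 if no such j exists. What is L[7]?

3

   i    0    1    2    3    4    5    6    7
a[i]   10    2   11    6    2    3    6    5
L[i]    1    1    2    2    1    2    3    3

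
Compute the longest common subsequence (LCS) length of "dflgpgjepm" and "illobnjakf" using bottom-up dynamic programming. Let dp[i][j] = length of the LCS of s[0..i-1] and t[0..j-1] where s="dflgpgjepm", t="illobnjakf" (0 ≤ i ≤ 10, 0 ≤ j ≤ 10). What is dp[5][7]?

1

   ''  i  l  l  o  b  n  j  a  k  f
''  0  0  0  0  0  0  0  0  0  0  0
 d  0  0  0  0  0  0  0  0  0  0  0
 f  0  0  0  0  0  0  0  0  0  0  1
 l  0  0  1  1  1  1  1  1  1  1  1
 g  0  0  1  1  1  1  1  1  1  1  1
 p  0  0  1  1  1  1  1  1  1  1  1
 g  0  0  1  1  1  1  1  1  1  1  1
 j  0  0  1  1  1  1  1  2  2  2  2
 e  0  0  1  1  1  1  1  2  2  2  2
 p  0  0  1  1  1  1  1  2  2  2  2
 m  0  0  1  1  1  1  1  2  2  2  2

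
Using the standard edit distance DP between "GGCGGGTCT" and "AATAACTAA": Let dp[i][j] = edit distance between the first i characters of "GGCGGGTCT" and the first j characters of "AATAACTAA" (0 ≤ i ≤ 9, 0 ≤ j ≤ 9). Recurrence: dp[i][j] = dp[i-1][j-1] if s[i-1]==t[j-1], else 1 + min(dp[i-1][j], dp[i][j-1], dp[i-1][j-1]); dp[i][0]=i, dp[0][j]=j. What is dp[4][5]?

   ''  A  A  T  A  A  C  T  A  A
''  0  1  2  3  4  5  6  7  8  9
 G  1  1  2  3  4  5  6  7  8  9
 G  2  2  2  3  4  5  6  7  8  9
 C  3  3  3  3  4  5  5  6  7  8
 G  4  4  4  4  4  5  6  6  7  8
 G  5  5  5  5  5  5  6  7  7  8
 G  6  6  6  6  6  6  6  7  8  8
 T  7  7  7  6  7  7  7  6  7  8
 C  8  8  8  7  7  8  7  7  7  8
 T  9  9  9  8  8  8  8  7  8  8

5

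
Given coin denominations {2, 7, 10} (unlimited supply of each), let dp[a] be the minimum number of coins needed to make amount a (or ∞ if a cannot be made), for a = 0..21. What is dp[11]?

3

 a  0  1  2  3  4  5  6  7  8  9 10 11 12 13 14 15 16 17 18 19 20 21
dp  0  -  1  -  2  -  3  1  4  2  1  3  2  4  2  5  3  2  4  3  2  3
(- denotes ∞ / unreachable)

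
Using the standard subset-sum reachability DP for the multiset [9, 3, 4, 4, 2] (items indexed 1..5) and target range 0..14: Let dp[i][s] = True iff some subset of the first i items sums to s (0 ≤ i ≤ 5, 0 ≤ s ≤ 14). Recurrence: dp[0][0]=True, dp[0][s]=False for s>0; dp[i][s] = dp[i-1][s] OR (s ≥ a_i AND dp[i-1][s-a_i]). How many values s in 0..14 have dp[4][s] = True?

9

i\s   0   1   2   3   4   5   6   7   8   9  10  11  12  13  14
  0   T   F   F   F   F   F   F   F   F   F   F   F   F   F   F
  1   T   F   F   F   F   F   F   F   F   T   F   F   F   F   F
  2   T   F   F   T   F   F   F   F   F   T   F   F   T   F   F
  3   T   F   F   T   T   F   F   T   F   T   F   F   T   T   F
  4   T   F   F   T   T   F   F   T   T   T   F   T   T   T   F
  5   T   F   T   T   T   T   T   T   T   T   T   T   T   T   T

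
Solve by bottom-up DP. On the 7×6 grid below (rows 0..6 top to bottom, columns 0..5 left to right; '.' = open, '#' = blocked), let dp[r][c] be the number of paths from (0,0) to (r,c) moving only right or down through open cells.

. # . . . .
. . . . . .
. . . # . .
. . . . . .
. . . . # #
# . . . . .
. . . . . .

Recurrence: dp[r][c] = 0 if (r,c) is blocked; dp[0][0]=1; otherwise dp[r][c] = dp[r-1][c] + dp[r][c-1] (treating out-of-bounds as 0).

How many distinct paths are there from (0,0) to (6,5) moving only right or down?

108

r\c   0   1   2   3   4   5
  0   1   0   0   0   0   0
  1   1   1   1   1   1   1
  2   1   2   3   0   1   2
  3   1   3   6   6   7   9
  4   1   4  10  16   0   0
  5   0   4  14  30  30  30
  6   0   4  18  48  78 108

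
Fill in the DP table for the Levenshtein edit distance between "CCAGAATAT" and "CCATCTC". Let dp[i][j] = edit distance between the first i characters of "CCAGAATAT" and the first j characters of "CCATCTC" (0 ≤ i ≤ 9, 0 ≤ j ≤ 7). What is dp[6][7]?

4

   ''  C  C  A  T  C  T  C
''  0  1  2  3  4  5  6  7
 C  1  0  1  2  3  4  5  6
 C  2  1  0  1  2  3  4  5
 A  3  2  1  0  1  2  3  4
 G  4  3  2  1  1  2  3  4
 A  5  4  3  2  2  2  3  4
 A  6  5  4  3  3  3  3  4
 T  7  6  5  4  3  4  3  4
 A  8  7  6  5  4  4  4  4
 T  9  8  7  6  5  5  4  5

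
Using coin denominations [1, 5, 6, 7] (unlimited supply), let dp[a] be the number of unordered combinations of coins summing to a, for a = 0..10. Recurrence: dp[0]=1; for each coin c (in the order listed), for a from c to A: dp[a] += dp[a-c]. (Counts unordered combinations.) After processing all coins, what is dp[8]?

after  coin     0     1     2     3     4     5     6     7     8     9    10
          1     1     1     1     1     1     1     1     1     1     1     1
          5     1     1     1     1     1     2     2     2     2     2     3
          6     1     1     1     1     1     2     3     3     3     3     4
          7     1     1     1     1     1     2     3     4     4     4     5

4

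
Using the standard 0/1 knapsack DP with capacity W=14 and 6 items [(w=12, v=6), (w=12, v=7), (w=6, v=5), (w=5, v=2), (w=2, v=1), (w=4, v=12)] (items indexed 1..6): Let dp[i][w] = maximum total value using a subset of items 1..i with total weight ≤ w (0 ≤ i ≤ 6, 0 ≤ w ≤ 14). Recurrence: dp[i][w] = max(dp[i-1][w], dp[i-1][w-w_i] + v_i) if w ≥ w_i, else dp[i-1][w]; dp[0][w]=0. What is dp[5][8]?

6

i\w   0   1   2   3   4   5   6   7   8   9  10  11  12  13  14
  0   0   0   0   0   0   0   0   0   0   0   0   0   0   0   0
  1   0   0   0   0   0   0   0   0   0   0   0   0   6   6   6
  2   0   0   0   0   0   0   0   0   0   0   0   0   7   7   7
  3   0   0   0   0   0   0   5   5   5   5   5   5   7   7   7
  4   0   0   0   0   0   2   5   5   5   5   5   7   7   7   7
  5   0   0   1   1   1   2   5   5   6   6   6   7   7   8   8
  6   0   0   1   1  12  12  13  13  13  14  17  17  18  18  18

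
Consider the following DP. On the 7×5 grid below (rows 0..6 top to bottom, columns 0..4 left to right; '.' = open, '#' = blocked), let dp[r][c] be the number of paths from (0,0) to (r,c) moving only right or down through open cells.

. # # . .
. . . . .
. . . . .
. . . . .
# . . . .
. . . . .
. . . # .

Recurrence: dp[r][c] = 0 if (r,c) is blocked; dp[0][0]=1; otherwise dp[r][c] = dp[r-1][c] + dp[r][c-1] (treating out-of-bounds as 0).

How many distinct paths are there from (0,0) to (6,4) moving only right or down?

65

r\c   0   1   2   3   4
  0   1   0   0   0   0
  1   1   1   1   1   1
  2   1   2   3   4   5
  3   1   3   6  10  15
  4   0   3   9  19  34
  5   0   3  12  31  65
  6   0   3  15   0  65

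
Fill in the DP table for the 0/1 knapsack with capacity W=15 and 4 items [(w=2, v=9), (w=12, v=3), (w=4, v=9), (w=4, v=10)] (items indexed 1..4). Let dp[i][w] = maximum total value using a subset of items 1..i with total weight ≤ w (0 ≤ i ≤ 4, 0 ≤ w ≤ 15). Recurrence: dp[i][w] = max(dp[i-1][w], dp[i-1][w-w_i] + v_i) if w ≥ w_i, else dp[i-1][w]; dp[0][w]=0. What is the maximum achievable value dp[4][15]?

28

i\w   0   1   2   3   4   5   6   7   8   9  10  11  12  13  14  15
  0   0   0   0   0   0   0   0   0   0   0   0   0   0   0   0   0
  1   0   0   9   9   9   9   9   9   9   9   9   9   9   9   9   9
  2   0   0   9   9   9   9   9   9   9   9   9   9   9   9  12  12
  3   0   0   9   9   9   9  18  18  18  18  18  18  18  18  18  18
  4   0   0   9   9  10  10  19  19  19  19  28  28  28  28  28  28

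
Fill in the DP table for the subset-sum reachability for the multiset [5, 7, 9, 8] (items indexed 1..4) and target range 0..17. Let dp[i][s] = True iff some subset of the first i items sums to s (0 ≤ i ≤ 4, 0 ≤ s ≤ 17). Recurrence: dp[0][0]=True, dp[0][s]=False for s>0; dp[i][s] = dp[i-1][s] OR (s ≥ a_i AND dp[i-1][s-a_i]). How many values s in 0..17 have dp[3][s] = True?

7

i\s   0   1   2   3   4   5   6   7   8   9  10  11  12  13  14  15  16  17
  0   T   F   F   F   F   F   F   F   F   F   F   F   F   F   F   F   F   F
  1   T   F   F   F   F   T   F   F   F   F   F   F   F   F   F   F   F   F
  2   T   F   F   F   F   T   F   T   F   F   F   F   T   F   F   F   F   F
  3   T   F   F   F   F   T   F   T   F   T   F   F   T   F   T   F   T   F
  4   T   F   F   F   F   T   F   T   T   T   F   F   T   T   T   T   T   T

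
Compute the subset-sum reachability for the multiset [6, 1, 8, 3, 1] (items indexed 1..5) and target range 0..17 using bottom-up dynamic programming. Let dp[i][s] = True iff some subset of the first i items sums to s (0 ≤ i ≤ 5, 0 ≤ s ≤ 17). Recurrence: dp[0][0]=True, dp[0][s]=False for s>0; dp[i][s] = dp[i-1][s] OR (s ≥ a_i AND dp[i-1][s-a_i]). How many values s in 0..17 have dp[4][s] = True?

14

i\s   0   1   2   3   4   5   6   7   8   9  10  11  12  13  14  15  16  17
  0   T   F   F   F   F   F   F   F   F   F   F   F   F   F   F   F   F   F
  1   T   F   F   F   F   F   T   F   F   F   F   F   F   F   F   F   F   F
  2   T   T   F   F   F   F   T   T   F   F   F   F   F   F   F   F   F   F
  3   T   T   F   F   F   F   T   T   T   T   F   F   F   F   T   T   F   F
  4   T   T   F   T   T   F   T   T   T   T   T   T   T   F   T   T   F   T
  5   T   T   T   T   T   T   T   T   T   T   T   T   T   T   T   T   T   T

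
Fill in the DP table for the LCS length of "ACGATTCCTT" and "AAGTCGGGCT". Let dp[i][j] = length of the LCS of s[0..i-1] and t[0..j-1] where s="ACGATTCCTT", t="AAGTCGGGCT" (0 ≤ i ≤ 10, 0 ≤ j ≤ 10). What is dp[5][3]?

2

   ''  A  A  G  T  C  G  G  G  C  T
''  0  0  0  0  0  0  0  0  0  0  0
 A  0  1  1  1  1  1  1  1  1  1  1
 C  0  1  1  1  1  2  2  2  2  2  2
 G  0  1  1  2  2  2  3  3  3  3  3
 A  0  1  2  2  2  2  3  3  3  3  3
 T  0  1  2  2  3  3  3  3  3  3  4
 T  0  1  2  2  3  3  3  3  3  3  4
 C  0  1  2  2  3  4  4  4  4  4  4
 C  0  1  2  2  3  4  4  4  4  5  5
 T  0  1  2  2  3  4  4  4  4  5  6
 T  0  1  2  2  3  4  4  4  4  5  6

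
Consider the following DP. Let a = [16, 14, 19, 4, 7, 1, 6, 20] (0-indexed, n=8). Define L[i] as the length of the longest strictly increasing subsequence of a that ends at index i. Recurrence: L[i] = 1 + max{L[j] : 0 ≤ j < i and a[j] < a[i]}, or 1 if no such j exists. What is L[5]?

   i    0    1    2    3    4    5    6    7
a[i]   16   14   19    4    7    1    6   20
L[i]    1    1    2    1    2    1    2    3

1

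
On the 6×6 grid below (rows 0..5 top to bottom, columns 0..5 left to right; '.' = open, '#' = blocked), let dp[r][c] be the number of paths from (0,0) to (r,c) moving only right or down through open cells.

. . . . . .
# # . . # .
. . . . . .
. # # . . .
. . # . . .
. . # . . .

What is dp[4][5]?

19

r\c   0   1   2   3   4   5
  0   1   1   1   1   1   1
  1   0   0   1   2   0   1
  2   0   0   1   3   3   4
  3   0   0   0   3   6  10
  4   0   0   0   3   9  19
  5   0   0   0   3  12  31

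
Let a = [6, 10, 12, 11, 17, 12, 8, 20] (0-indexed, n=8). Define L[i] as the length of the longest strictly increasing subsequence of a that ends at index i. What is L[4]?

4

   i    0    1    2    3    4    5    6    7
a[i]    6   10   12   11   17   12    8   20
L[i]    1    2    3    3    4    4    2    5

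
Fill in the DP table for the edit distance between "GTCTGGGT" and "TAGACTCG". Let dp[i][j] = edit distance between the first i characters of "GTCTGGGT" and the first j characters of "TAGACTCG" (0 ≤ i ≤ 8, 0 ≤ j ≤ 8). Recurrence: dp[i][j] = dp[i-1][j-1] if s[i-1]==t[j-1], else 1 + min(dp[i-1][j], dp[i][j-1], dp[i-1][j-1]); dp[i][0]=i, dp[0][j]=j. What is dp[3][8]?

   ''  T  A  G  A  C  T  C  G
''  0  1  2  3  4  5  6  7  8
 G  1  1  2  2  3  4  5  6  7
 T  2  1  2  3  3  4  4  5  6
 C  3  2  2  3  4  3  4  4  5
 T  4  3  3  3  4  4  3  4  5
 G  5  4  4  3  4  5  4  4  4
 G  6  5  5  4  4  5  5  5  4
 G  7  6  6  5  5  5  6  6  5
 T  8  7  7  6  6  6  5  6  6

5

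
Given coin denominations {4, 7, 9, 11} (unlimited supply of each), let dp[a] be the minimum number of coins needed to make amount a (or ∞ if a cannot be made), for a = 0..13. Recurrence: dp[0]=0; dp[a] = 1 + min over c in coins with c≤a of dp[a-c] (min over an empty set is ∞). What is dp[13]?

2

 a  0  1  2  3  4  5  6  7  8  9 10 11 12 13
dp  0  -  -  -  1  -  -  1  2  1  -  1  3  2
(- denotes ∞ / unreachable)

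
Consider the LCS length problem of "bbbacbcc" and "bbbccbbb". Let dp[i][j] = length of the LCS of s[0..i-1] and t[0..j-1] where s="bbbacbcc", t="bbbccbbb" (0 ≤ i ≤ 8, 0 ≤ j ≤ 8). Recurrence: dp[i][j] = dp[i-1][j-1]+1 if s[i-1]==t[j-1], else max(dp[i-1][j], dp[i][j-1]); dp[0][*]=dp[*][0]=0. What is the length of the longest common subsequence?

   ''  b  b  b  c  c  b  b  b
''  0  0  0  0  0  0  0  0  0
 b  0  1  1  1  1  1  1  1  1
 b  0  1  2  2  2  2  2  2  2
 b  0  1  2  3  3  3  3  3  3
 a  0  1  2  3  3  3  3  3  3
 c  0  1  2  3  4  4  4  4  4
 b  0  1  2  3  4  4  5  5  5
 c  0  1  2  3  4  5  5  5  5
 c  0  1  2  3  4  5  5  5  5

5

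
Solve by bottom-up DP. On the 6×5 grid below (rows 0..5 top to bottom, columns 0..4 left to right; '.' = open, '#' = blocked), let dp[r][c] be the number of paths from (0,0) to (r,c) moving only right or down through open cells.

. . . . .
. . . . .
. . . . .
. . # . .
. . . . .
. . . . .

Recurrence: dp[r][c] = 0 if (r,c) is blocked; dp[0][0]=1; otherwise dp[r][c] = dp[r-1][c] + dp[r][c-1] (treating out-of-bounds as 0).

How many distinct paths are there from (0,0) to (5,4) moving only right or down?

r\c   0   1   2   3   4
  0   1   1   1   1   1
  1   1   2   3   4   5
  2   1   3   6  10  15
  3   1   4   0  10  25
  4   1   5   5  15  40
  5   1   6  11  26  66

66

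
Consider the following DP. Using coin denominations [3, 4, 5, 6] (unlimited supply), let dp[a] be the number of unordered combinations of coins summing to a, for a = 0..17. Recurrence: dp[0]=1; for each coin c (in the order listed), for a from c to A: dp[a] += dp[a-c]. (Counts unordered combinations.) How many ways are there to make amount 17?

after  coin     0     1     2     3     4     5     6     7     8     9    10    11    12    13    14    15    16    17
          3     1     0     0     1     0     0     1     0     0     1     0     0     1     0     0     1     0     0
          4     1     0     0     1     1     0     1     1     1     1     1     1     2     1     1     2     2     1
          5     1     0     0     1     1     1     1     1     2     2     2     2     3     3     3     4     4     4
          6     1     0     0     1     1     1     2     1     2     3     3     3     5     4     5     7     7     7

7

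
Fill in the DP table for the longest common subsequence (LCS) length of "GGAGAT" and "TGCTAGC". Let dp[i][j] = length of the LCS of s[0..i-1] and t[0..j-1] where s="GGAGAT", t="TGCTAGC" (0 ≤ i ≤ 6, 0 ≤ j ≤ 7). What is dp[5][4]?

1

   ''  T  G  C  T  A  G  C
''  0  0  0  0  0  0  0  0
 G  0  0  1  1  1  1  1  1
 G  0  0  1  1  1  1  2  2
 A  0  0  1  1  1  2  2  2
 G  0  0  1  1  1  2  3  3
 A  0  0  1  1  1  2  3  3
 T  0  1  1  1  2  2  3  3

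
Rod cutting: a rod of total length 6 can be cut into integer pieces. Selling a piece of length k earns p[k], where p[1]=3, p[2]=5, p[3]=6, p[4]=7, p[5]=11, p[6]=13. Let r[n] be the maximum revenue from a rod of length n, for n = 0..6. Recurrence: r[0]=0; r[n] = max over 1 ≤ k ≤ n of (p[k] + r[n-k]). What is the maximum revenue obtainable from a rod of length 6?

   n    0    1    2    3    4    5    6
r[n]    0    3    6    9   12   15   18

18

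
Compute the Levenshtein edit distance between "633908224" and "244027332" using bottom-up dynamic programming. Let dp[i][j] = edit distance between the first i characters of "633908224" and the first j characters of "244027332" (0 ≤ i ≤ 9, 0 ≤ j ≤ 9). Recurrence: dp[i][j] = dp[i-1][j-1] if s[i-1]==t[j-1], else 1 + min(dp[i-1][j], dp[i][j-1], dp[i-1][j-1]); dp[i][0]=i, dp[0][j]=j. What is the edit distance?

   ''  2  4  4  0  2  7  3  3  2
''  0  1  2  3  4  5  6  7  8  9
 6  1  1  2  3  4  5  6  7  8  9
 3  2  2  2  3  4  5  6  6  7  8
 3  3  3  3  3  4  5  6  6  6  7
 9  4  4  4  4  4  5  6  7  7  7
 0  5  5  5  5  4  5  6  7  8  8
 8  6  6  6  6  5  5  6  7  8  9
 2  7  6  7  7  6  5  6  7  8  8
 2  8  7  7  8  7  6  6  7  8  8
 4  9  8  7  7  8  7  7  7  8  9

9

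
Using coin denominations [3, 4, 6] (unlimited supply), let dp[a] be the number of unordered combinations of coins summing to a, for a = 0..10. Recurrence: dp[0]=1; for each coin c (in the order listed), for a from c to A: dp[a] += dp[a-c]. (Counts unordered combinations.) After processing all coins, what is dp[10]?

2

after  coin     0     1     2     3     4     5     6     7     8     9    10
          3     1     0     0     1     0     0     1     0     0     1     0
          4     1     0     0     1     1     0     1     1     1     1     1
          6     1     0     0     1     1     0     2     1     1     2     2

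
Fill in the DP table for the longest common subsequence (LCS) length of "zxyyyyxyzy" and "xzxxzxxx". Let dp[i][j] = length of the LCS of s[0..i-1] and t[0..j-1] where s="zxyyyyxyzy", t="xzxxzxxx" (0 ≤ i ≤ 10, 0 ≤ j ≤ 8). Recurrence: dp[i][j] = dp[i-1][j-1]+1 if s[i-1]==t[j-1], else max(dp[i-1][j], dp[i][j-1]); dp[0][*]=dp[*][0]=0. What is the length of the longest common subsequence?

   ''  x  z  x  x  z  x  x  x
''  0  0  0  0  0  0  0  0  0
 z  0  0  1  1  1  1  1  1  1
 x  0  1  1  2  2  2  2  2  2
 y  0  1  1  2  2  2  2  2  2
 y  0  1  1  2  2  2  2  2  2
 y  0  1  1  2  2  2  2  2  2
 y  0  1  1  2  2  2  2  2  2
 x  0  1  1  2  3  3  3  3  3
 y  0  1  1  2  3  3  3  3  3
 z  0  1  2  2  3  4  4  4  4
 y  0  1  2  2  3  4  4  4  4

4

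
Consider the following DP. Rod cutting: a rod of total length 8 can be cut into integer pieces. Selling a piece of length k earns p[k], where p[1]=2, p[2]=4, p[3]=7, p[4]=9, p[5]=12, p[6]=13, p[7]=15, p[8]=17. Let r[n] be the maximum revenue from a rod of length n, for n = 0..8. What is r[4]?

9

   n    0    1    2    3    4    5    6    7    8
r[n]    0    2    4    7    9   12   14   16   19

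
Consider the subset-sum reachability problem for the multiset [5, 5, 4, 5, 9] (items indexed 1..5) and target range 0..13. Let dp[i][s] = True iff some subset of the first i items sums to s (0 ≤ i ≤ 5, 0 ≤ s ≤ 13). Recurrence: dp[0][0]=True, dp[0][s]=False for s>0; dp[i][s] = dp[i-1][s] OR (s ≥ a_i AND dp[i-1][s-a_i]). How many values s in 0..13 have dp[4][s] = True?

5

i\s   0   1   2   3   4   5   6   7   8   9  10  11  12  13
  0   T   F   F   F   F   F   F   F   F   F   F   F   F   F
  1   T   F   F   F   F   T   F   F   F   F   F   F   F   F
  2   T   F   F   F   F   T   F   F   F   F   T   F   F   F
  3   T   F   F   F   T   T   F   F   F   T   T   F   F   F
  4   T   F   F   F   T   T   F   F   F   T   T   F   F   F
  5   T   F   F   F   T   T   F   F   F   T   T   F   F   T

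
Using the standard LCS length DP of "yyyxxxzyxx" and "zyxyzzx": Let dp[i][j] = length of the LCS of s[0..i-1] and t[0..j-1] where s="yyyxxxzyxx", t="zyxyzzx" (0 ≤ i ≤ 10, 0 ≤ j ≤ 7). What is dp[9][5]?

3

   ''  z  y  x  y  z  z  x
''  0  0  0  0  0  0  0  0
 y  0  0  1  1  1  1  1  1
 y  0  0  1  1  2  2  2  2
 y  0  0  1  1  2  2  2  2
 x  0  0  1  2  2  2  2  3
 x  0  0  1  2  2  2  2  3
 x  0  0  1  2  2  2  2  3
 z  0  1  1  2  2  3  3  3
 y  0  1  2  2  3  3  3  3
 x  0  1  2  3  3  3  3  4
 x  0  1  2  3  3  3  3  4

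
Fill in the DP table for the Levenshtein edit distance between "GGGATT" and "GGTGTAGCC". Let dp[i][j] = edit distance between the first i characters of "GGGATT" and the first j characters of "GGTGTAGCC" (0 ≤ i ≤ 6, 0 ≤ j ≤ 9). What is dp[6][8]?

4

   ''  G  G  T  G  T  A  G  C  C
''  0  1  2  3  4  5  6  7  8  9
 G  1  0  1  2  3  4  5  6  7  8
 G  2  1  0  1  2  3  4  5  6  7
 G  3  2  1  1  1  2  3  4  5  6
 A  4  3  2  2  2  2  2  3  4  5
 T  5  4  3  2  3  2  3  3  4  5
 T  6  5  4  3  3  3  3  4  4  5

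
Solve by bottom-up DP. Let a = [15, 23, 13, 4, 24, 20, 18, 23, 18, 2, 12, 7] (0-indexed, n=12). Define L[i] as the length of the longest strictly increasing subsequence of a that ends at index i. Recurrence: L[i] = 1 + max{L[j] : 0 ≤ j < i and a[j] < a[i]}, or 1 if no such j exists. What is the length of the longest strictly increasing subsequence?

3

   i    0    1    2    3    4    5    6    7    8    9   10   11
a[i]   15   23   13    4   24   20   18   23   18    2   12    7
L[i]    1    2    1    1    3    2    2    3    2    1    2    2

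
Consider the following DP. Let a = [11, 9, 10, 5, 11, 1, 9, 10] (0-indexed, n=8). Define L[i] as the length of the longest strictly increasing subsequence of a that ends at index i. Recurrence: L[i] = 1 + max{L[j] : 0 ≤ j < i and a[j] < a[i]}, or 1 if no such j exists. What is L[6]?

   i    0    1    2    3    4    5    6    7
a[i]   11    9   10    5   11    1    9   10
L[i]    1    1    2    1    3    1    2    3

2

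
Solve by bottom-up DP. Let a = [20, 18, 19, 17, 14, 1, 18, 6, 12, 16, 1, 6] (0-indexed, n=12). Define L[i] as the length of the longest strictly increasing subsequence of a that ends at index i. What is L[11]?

   i    0    1    2    3    4    5    6    7    8    9   10   11
a[i]   20   18   19   17   14    1   18    6   12   16    1    6
L[i]    1    1    2    1    1    1    2    2    3    4    1    2

2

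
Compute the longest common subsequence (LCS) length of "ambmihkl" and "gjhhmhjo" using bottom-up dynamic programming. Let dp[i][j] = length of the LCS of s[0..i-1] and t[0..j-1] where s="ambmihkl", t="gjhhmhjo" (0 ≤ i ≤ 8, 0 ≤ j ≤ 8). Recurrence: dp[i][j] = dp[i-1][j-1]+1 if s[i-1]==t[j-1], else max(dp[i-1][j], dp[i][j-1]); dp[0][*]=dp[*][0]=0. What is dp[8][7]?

2

   ''  g  j  h  h  m  h  j  o
''  0  0  0  0  0  0  0  0  0
 a  0  0  0  0  0  0  0  0  0
 m  0  0  0  0  0  1  1  1  1
 b  0  0  0  0  0  1  1  1  1
 m  0  0  0  0  0  1  1  1  1
 i  0  0  0  0  0  1  1  1  1
 h  0  0  0  1  1  1  2  2  2
 k  0  0  0  1  1  1  2  2  2
 l  0  0  0  1  1  1  2  2  2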